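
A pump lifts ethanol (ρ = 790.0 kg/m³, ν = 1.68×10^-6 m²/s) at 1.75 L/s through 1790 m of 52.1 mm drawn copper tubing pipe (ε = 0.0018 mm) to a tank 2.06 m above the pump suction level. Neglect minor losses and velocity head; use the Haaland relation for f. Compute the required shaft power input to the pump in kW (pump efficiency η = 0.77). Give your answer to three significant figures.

P_shaft ≈ 0.542 kW

V = 4Q/(πD²) = 0.8209 m/s; Re = 2.55×10^4; ε/D = 3.45×10^-5; f = 0.02432
h_f = f(L/D)V²/2g = 28.69 m
Total head H = z + h_f = 2.06 + 28.69 = 30.75 m
P_hyd = ρgQH = 790.0·9.81·0.00175·30.75 = 0.4170 kW
P_shaft = P_hyd/η = 0.4170/0.77 = 0.5416 kW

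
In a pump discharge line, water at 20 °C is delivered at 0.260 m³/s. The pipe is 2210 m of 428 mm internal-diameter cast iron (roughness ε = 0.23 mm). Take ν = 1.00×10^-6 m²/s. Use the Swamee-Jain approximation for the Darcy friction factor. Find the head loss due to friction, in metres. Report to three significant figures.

h_f ≈ 15.2 m

V = 4Q/(πD²) = 4·0.260/(π·0.428²) = 1.807 m/s
Re = VD/ν = 1.807·0.428/1.00×10^-6 = 7.73×10^5 → turbulent
ε/D = 0.23/428 = 5.37×10^-4
Swamee-Jain: f = 0.01769
h_f = f(L/D)V²/(2g) = 0.01769·(2210/0.428)·1.807²/(2·9.81) = 15.20 m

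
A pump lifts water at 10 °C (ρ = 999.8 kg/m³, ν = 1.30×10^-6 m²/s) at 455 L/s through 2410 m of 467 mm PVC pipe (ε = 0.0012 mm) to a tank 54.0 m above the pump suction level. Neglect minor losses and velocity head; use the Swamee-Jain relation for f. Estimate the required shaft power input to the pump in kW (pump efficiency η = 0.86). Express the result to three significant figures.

V = 4Q/(πD²) = 2.656 m/s; Re = 9.54×10^5; ε/D = 2.57×10^-6; f = 0.01176
h_f = f(L/D)V²/2g = 21.83 m
Total head H = z + h_f = 54.0 + 21.83 = 75.83 m
P_hyd = ρgQH = 999.8·9.81·0.455·75.83 = 338.4 kW
P_shaft = P_hyd/η = 338.4/0.86 = 393.5 kW

P_shaft ≈ 393 kW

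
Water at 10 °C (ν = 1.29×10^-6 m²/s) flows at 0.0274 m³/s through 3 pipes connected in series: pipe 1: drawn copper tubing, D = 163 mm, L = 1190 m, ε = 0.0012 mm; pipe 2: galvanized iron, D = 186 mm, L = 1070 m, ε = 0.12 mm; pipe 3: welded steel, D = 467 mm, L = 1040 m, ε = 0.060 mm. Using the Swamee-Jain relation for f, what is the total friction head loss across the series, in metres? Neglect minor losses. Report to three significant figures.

H ≈ 16.5 m

Pipe 1: V = 1.313 m/s, Re = 1.66×10^5, ε/D = 7.36×10^-6, f = 0.01617, h_1 = f(L/D)V²/2g = 10.38 m
Pipe 2: V = 1.008 m/s, Re = 1.45×10^5, ε/D = 6.45×10^-4, f = 0.02021, h_2 = f(L/D)V²/2g = 6.026 m
Pipe 3: V = 0.1600 m/s, Re = 5.79×10^4, ε/D = 1.28×10^-4, f = 0.02065, h_3 = f(L/D)V²/2g = 0.05998 m
Series → Q common, losses add: H = Σh = 16.46 m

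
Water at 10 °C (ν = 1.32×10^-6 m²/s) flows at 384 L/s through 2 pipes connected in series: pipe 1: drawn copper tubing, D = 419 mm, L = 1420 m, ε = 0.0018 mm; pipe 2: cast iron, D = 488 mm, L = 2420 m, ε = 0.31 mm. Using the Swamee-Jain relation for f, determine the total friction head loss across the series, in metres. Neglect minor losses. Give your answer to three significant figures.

H ≈ 35.5 m

Pipe 1: V = 2.785 m/s, Re = 8.84×10^5, ε/D = 4.30×10^-6, f = 0.01195, h_1 = f(L/D)V²/2g = 16.01 m
Pipe 2: V = 2.053 m/s, Re = 7.59×10^5, ε/D = 6.35×10^-4, f = 0.01829, h_2 = f(L/D)V²/2g = 19.49 m
Series → Q common, losses add: H = Σh = 35.50 m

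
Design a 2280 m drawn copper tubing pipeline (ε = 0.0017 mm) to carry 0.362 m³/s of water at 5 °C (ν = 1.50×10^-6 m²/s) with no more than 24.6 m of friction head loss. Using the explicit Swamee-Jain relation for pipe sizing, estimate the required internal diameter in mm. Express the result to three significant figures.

Swamee-Jain (Type III): D = 0.66·[ε^1.25·(LQ²/(gh_f))^4.75 + ν·Q^9.4·(L/(gh_f))^5.2]^0.04
LQ²/(gh_f) = 1.238; L/(gh_f) = 9.448
Term 1 = ε^1.25·(…)^4.75 = 1.69×10^-7; Term 2 = ν·Q^9.4·(…)^5.2 = 1.26×10^-5
D = 0.66·(1.69×10^-7 + 1.26×10^-5)^0.04 = 0.4205 m = 420 mm
Check: V = 2.61 m/s, Re = 7.31×10^5, f = 0.01233, h_f = 23.2 m ≈ 24.6 m ✓

D ≈ 420 mm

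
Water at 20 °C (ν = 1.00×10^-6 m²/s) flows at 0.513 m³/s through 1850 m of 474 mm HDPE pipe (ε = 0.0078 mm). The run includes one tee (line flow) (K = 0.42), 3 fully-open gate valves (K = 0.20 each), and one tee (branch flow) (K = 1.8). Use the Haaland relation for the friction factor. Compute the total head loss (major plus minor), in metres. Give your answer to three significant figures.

V = 4Q/(πD²) = 2.907 m/s; V²/2g = 0.4308 m
Re = 1.38×10^6, ε/D = 1.65×10^-5 → f = 0.01137 (Haaland)
Major: h_f = f(L/D)·V²/2g = 0.01137·3903·0.4308 = 19.11 m
Minor: ΣK = 2.82; h_m = ΣK·V²/2g = 1.215 m
Total H_L = 19.11 + 1.215 = 20.33 m

H_L ≈ 20.3 m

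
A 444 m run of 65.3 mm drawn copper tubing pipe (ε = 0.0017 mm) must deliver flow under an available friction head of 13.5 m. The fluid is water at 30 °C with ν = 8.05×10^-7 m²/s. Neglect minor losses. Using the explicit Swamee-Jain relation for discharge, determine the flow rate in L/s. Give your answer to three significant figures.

Swamee-Jain (Type II): Q = -0.965·√(gD⁵h_f/L)·ln[ε/(3.7D) + √(3.17ν²L/(gD³h_f))]
√(gD⁵h_f/L) = √(9.81·0.0653⁵·13.5/444) = 5.951×10^-4
ε/(3.7D) = 7.04×10^-6; √(3.17ν²L/(gD³h_f)) = 1.57×10^-4
Q = -0.965·5.951×10^-4·ln(1.643×10^-4) = 0.005004 m³/s
Check: V = 1.49 m/s, Re = 1.21×10^5, f = 0.01734, h_f = 13.4 m ≈ 13.5 m ✓

Q ≈ 5.00 L/s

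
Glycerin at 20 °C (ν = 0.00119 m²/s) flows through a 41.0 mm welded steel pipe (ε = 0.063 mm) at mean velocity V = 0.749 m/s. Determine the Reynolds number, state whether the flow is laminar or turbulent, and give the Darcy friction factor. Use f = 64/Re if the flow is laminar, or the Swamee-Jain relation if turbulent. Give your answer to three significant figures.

Re ≈ 25.8; laminar; f = 64/Re ≈ 2.48

Re = VD/ν = 0.7490·0.0410/0.00119 = 25.8
Re < 2300 → laminar → f = 64/Re = 2.480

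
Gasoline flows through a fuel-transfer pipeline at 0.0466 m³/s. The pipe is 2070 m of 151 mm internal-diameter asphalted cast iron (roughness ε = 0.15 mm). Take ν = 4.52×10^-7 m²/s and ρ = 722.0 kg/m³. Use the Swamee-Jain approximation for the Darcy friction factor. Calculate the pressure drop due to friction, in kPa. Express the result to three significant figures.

V = 4Q/(πD²) = 4·0.0466/(π·0.151²) = 2.602 m/s
Re = VD/ν = 2.602·0.151/4.52×10^-7 = 8.69×10^5 → turbulent
ε/D = 0.15/151 = 9.93×10^-4
Swamee-Jain: f = 0.02005
h_f = f(L/D)V²/(2g) = 0.02005·(2070/0.151)·2.602²/(2·9.81) = 94.87 m
Δp = ρg·h_f = 722.0·9.81·94.87 = 671.9 kPa

Δp ≈ 672 kPa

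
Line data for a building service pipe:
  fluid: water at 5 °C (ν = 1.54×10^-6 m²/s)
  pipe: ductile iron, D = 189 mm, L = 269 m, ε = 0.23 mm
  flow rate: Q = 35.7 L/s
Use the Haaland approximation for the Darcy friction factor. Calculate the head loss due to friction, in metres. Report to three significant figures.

h_f ≈ 2.59 m

V = 4Q/(πD²) = 4·0.0357/(π·0.189²) = 1.272 m/s
Re = VD/ν = 1.272·0.189/1.54×10^-6 = 1.56×10^5 → turbulent
ε/D = 0.23/189 = 0.00122
Haaland: f = 0.02202
h_f = f(L/D)V²/(2g) = 0.02202·(269/0.189)·1.272²/(2·9.81) = 2.586 m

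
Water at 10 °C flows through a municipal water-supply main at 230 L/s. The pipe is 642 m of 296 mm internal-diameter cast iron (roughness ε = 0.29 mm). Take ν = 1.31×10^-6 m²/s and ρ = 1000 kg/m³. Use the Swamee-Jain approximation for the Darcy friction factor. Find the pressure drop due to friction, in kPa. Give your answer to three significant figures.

V = 4Q/(πD²) = 4·0.230/(π·0.296²) = 3.342 m/s
Re = VD/ν = 3.342·0.296/1.31×10^-6 = 7.55×10^5 → turbulent
ε/D = 0.29/296 = 9.80×10^-4
Swamee-Jain: f = 0.02005
h_f = f(L/D)V²/(2g) = 0.02005·(642/0.296)·3.342²/(2·9.81) = 24.76 m
Δp = ρg·h_f = 1000·9.81·24.76 = 242.9 kPa

Δp ≈ 243 kPa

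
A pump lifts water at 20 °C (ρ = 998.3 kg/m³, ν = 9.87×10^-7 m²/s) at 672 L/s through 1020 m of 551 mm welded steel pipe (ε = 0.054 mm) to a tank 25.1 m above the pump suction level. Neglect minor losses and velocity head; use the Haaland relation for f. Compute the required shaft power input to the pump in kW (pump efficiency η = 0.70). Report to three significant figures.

P_shaft ≈ 327 kW

V = 4Q/(πD²) = 2.818 m/s; Re = 1.57×10^6; ε/D = 9.80×10^-5; f = 0.01287
h_f = f(L/D)V²/2g = 9.647 m
Total head H = z + h_f = 25.1 + 9.647 = 34.75 m
P_hyd = ρgQH = 998.3·9.81·0.672·34.75 = 228.7 kW
P_shaft = P_hyd/η = 228.7/0.70 = 326.7 kW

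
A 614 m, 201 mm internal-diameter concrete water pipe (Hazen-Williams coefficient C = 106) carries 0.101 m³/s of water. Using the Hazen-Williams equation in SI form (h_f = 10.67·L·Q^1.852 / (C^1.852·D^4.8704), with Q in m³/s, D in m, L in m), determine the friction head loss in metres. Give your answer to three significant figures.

h_f = 10.67·614·0.101^1.852 / (106^1.852·0.201^4.8704) = 41.23 m

h_f ≈ 41.2 m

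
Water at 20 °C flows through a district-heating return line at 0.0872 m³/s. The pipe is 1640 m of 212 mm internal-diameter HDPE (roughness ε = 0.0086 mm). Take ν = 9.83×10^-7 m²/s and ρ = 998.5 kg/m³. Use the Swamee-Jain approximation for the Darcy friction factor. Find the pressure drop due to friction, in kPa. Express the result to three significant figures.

Δp ≈ 320 kPa

V = 4Q/(πD²) = 4·0.0872/(π·0.212²) = 2.470 m/s
Re = VD/ν = 2.470·0.212/9.83×10^-7 = 5.33×10^5 → turbulent
ε/D = 0.0086/212 = 4.06×10^-5
Swamee-Jain: f = 0.01358
h_f = f(L/D)V²/(2g) = 0.01358·(1640/0.212)·2.470²/(2·9.81) = 32.68 m
Δp = ρg·h_f = 998.5·9.81·32.68 = 320.1 kPa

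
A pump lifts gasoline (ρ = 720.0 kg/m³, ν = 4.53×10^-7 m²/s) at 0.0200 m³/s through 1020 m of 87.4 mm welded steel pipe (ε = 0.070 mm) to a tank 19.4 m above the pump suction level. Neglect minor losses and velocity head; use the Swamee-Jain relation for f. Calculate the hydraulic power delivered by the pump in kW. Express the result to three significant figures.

V = 4Q/(πD²) = 3.334 m/s; Re = 6.43×10^5; ε/D = 8.01×10^-4; f = 0.01928
h_f = f(L/D)V²/2g = 127.4 m
Total head H = z + h_f = 19.4 + 127.4 = 146.8 m
P_hyd = ρgQH = 720.0·9.81·0.0200·146.8 = 20.74 kW

P_hyd ≈ 20.7 kW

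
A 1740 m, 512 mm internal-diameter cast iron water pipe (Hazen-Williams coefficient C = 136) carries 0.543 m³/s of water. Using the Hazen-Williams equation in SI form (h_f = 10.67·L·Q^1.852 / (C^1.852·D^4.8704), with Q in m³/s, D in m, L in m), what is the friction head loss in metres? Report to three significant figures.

h_f = 10.67·1740·0.543^1.852 / (136^1.852·0.512^4.8704) = 17.47 m

h_f ≈ 17.5 m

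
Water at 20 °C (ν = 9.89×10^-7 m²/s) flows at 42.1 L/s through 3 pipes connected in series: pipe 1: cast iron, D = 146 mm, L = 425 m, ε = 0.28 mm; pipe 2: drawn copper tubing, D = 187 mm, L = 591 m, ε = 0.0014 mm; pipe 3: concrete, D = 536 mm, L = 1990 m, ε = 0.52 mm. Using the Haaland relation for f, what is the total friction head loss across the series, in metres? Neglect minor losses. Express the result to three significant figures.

Pipe 1: V = 2.515 m/s, Re = 3.71×10^5, ε/D = 0.00192, f = 0.02365, h_1 = f(L/D)V²/2g = 22.19 m
Pipe 2: V = 1.533 m/s, Re = 2.90×10^5, ε/D = 7.49×10^-6, f = 0.01449, h_2 = f(L/D)V²/2g = 5.486 m
Pipe 3: V = 0.1866 m/s, Re = 1.01×10^5, ε/D = 9.70×10^-4, f = 0.02184, h_3 = f(L/D)V²/2g = 0.1439 m
Series → Q common, losses add: H = Σh = 27.82 m

H ≈ 27.8 m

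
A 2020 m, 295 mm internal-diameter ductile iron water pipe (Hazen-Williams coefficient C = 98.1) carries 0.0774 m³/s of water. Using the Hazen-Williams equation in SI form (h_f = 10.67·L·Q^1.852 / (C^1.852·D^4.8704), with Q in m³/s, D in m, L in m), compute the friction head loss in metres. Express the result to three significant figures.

h_f = 10.67·2020·0.0774^1.852 / (98.1^1.852·0.295^4.8704) = 14.76 m

h_f ≈ 14.8 m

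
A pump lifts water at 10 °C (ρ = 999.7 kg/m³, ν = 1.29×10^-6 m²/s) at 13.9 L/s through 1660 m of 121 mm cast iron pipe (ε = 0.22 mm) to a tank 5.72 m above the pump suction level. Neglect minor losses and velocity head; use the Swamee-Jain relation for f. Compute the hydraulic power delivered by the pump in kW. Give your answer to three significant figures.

P_hyd ≈ 4.21 kW

V = 4Q/(πD²) = 1.209 m/s; Re = 1.13×10^5; ε/D = 0.00182; f = 0.02465
h_f = f(L/D)V²/2g = 25.18 m
Total head H = z + h_f = 5.72 + 25.18 = 30.90 m
P_hyd = ρgQH = 999.7·9.81·0.0139·30.90 = 4.213 kW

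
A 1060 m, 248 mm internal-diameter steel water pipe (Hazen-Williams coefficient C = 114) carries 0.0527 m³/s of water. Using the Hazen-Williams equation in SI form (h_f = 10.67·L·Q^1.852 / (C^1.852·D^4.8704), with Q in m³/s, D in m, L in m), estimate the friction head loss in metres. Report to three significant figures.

h_f = 10.67·1060·0.0527^1.852 / (114^1.852·0.248^4.8704) = 6.701 m

h_f ≈ 6.70 m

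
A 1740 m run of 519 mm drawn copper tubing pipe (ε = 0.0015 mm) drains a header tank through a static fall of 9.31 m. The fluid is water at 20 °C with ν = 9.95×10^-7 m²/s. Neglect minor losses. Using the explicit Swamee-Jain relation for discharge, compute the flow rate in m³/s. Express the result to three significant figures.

Swamee-Jain (Type II): Q = -0.965·√(gD⁵h_f/L)·ln[ε/(3.7D) + √(3.17ν²L/(gD³h_f))]
√(gD⁵h_f/L) = √(9.81·0.519⁵·9.31/1740) = 0.04446
ε/(3.7D) = 7.81×10^-7; √(3.17ν²L/(gD³h_f)) = 2.07×10^-5
Q = -0.965·0.04446·ln(2.146×10^-5) = 0.4612 m³/s
Check: V = 2.18 m/s, Re = 1.14×10^6, f = 0.01144, h_f = 9.29 m ≈ 9.31 m ✓

Q ≈ 0.461 m³/s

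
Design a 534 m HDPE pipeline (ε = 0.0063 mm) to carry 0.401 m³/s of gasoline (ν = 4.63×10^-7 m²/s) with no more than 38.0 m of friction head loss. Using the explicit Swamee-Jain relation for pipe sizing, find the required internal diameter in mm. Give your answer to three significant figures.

D ≈ 286 mm

Swamee-Jain (Type III): D = 0.66·[ε^1.25·(LQ²/(gh_f))^4.75 + ν·Q^9.4·(L/(gh_f))^5.2]^0.04
LQ²/(gh_f) = 0.2303; L/(gh_f) = 1.432
Term 1 = ε^1.25·(…)^4.75 = 2.95×10^-10; Term 2 = ν·Q^9.4·(…)^5.2 = 5.58×10^-10
D = 0.66·(2.95×10^-10 + 5.58×10^-10)^0.04 = 0.2863 m = 286 mm
Check: V = 6.23 m/s, Re = 3.85×10^6, f = 0.01043, h_f = 38.5 m ≈ 38.0 m ✓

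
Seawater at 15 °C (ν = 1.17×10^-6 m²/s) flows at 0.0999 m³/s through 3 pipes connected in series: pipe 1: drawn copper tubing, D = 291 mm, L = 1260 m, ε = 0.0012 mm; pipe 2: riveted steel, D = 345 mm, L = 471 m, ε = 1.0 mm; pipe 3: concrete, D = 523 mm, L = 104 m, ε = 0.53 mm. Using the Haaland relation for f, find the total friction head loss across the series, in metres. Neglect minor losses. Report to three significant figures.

H ≈ 9.02 m

Pipe 1: V = 1.502 m/s, Re = 3.74×10^5, ε/D = 4.12×10^-6, f = 0.01381, h_1 = f(L/D)V²/2g = 6.875 m
Pipe 2: V = 1.069 m/s, Re = 3.15×10^5, ε/D = 0.00290, f = 0.02636, h_2 = f(L/D)V²/2g = 2.095 m
Pipe 3: V = 0.4650 m/s, Re = 2.08×10^5, ε/D = 0.00101, f = 0.02092, h_3 = f(L/D)V²/2g = 0.04586 m
Series → Q common, losses add: H = Σh = 9.016 m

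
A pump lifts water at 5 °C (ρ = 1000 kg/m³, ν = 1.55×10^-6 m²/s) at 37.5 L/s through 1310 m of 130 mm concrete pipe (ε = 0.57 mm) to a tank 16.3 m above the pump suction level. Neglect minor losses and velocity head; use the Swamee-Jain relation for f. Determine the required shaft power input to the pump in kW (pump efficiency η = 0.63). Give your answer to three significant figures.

P_shaft ≈ 80.8 kW

V = 4Q/(πD²) = 2.825 m/s; Re = 2.37×10^5; ε/D = 0.00438; f = 0.02979
h_f = f(L/D)V²/2g = 122.1 m
Total head H = z + h_f = 16.3 + 122.1 = 138.4 m
P_hyd = ρgQH = 1000·9.81·0.0375·138.4 = 50.93 kW
P_shaft = P_hyd/η = 50.93/0.63 = 80.84 kW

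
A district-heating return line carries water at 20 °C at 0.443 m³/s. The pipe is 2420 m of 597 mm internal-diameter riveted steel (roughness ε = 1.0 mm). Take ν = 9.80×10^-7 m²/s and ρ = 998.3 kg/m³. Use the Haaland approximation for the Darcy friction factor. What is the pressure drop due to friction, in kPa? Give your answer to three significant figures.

V = 4Q/(πD²) = 4·0.443/(π·0.597²) = 1.583 m/s
Re = VD/ν = 1.583·0.597/9.80×10^-7 = 9.64×10^5 → turbulent
ε/D = 1.0/597 = 0.00168
Haaland: f = 0.02259
h_f = f(L/D)V²/(2g) = 0.02259·(2420/0.597)·1.583²/(2·9.81) = 11.69 m
Δp = ρg·h_f = 998.3·9.81·11.69 = 114.5 kPa

Δp ≈ 114 kPa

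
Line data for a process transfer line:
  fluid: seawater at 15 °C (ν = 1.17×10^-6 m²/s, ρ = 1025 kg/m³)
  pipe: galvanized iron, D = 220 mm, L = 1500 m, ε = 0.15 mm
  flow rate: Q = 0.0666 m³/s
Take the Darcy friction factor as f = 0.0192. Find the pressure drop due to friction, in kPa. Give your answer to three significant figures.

Δp ≈ 206 kPa

V = 4Q/(πD²) = 4·0.0666/(π·0.220²) = 1.752 m/s
h_f = f(L/D)V²/(2g) = 0.01920·(1500/0.220)·1.752²/(2·9.81) = 20.48 m
Δp = ρg·h_f = 1025·9.81·20.48 = 205.9 kPa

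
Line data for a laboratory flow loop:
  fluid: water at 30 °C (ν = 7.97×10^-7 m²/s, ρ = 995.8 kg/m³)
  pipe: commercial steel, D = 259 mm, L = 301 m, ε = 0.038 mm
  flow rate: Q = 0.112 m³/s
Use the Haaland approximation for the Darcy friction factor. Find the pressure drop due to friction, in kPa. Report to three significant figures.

Δp ≈ 37.5 kPa

V = 4Q/(πD²) = 4·0.112/(π·0.259²) = 2.126 m/s
Re = VD/ν = 2.126·0.259/7.97×10^-7 = 6.91×10^5 → turbulent
ε/D = 0.038/259 = 1.47×10^-4
Haaland: f = 0.01435
h_f = f(L/D)V²/(2g) = 0.01435·(301/0.259)·2.126²/(2·9.81) = 3.840 m
Δp = ρg·h_f = 995.8·9.81·3.840 = 37.51 kPa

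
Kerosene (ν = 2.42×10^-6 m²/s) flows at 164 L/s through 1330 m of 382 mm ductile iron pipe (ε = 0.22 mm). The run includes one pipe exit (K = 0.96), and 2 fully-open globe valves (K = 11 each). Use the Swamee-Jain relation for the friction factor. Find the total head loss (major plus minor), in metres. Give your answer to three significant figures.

H_L ≈ 9.35 m

V = 4Q/(πD²) = 1.431 m/s; V²/2g = 0.1044 m
Re = 2.26×10^5, ε/D = 5.76×10^-4 → f = 0.01913 (Swamee-Jain)
Major: h_f = f(L/D)·V²/2g = 0.01913·3482·0.1044 = 6.953 m
Minor: ΣK = 23.0; h_m = ΣK·V²/2g = 2.396 m
Total H_L = 6.953 + 2.396 = 9.349 m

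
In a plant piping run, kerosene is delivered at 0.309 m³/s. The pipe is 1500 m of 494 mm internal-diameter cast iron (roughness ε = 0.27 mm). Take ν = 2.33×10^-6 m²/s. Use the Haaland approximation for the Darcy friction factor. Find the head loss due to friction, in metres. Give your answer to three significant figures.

h_f ≈ 7.32 m

V = 4Q/(πD²) = 4·0.309/(π·0.494²) = 1.612 m/s
Re = VD/ν = 1.612·0.494/2.33×10^-6 = 3.42×10^5 → turbulent
ε/D = 0.27/494 = 5.47×10^-4
Haaland: f = 0.01820
h_f = f(L/D)V²/(2g) = 0.01820·(1500/0.494)·1.612²/(2·9.81) = 7.320 m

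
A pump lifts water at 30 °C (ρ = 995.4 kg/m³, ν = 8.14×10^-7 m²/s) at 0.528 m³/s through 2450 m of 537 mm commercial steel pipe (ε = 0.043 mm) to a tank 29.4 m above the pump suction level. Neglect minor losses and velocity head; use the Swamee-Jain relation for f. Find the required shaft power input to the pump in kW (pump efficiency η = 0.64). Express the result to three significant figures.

V = 4Q/(πD²) = 2.331 m/s; Re = 1.54×10^6; ε/D = 8.01×10^-5; f = 0.01274
h_f = f(L/D)V²/2g = 16.10 m
Total head H = z + h_f = 29.4 + 16.10 = 45.50 m
P_hyd = ρgQH = 995.4·9.81·0.528·45.50 = 234.6 kW
P_shaft = P_hyd/η = 234.6/0.64 = 366.5 kW

P_shaft ≈ 367 kW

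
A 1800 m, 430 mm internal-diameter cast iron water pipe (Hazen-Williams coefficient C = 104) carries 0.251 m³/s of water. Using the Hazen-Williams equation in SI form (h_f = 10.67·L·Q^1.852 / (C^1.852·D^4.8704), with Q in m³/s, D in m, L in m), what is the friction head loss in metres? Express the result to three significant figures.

h_f = 10.67·1800·0.251^1.852 / (104^1.852·0.430^4.8704) = 16.64 m

h_f ≈ 16.6 m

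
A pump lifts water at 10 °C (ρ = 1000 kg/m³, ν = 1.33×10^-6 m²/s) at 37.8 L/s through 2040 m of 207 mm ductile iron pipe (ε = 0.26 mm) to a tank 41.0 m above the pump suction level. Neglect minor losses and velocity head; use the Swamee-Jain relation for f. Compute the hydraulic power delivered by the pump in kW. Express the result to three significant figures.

P_hyd ≈ 20.4 kW

V = 4Q/(πD²) = 1.123 m/s; Re = 1.75×10^5; ε/D = 0.00126; f = 0.02231
h_f = f(L/D)V²/2g = 14.14 m
Total head H = z + h_f = 41.0 + 14.14 = 55.14 m
P_hyd = ρgQH = 1000·9.81·0.0378·55.14 = 20.45 kW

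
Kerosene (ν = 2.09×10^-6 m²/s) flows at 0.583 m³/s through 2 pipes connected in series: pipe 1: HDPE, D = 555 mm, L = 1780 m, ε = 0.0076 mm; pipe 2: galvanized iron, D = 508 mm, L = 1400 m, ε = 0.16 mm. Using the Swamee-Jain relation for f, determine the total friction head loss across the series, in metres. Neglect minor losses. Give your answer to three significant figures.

H ≈ 30.9 m

Pipe 1: V = 2.410 m/s, Re = 6.40×10^5, ε/D = 1.37×10^-5, f = 0.01279, h_1 = f(L/D)V²/2g = 12.14 m
Pipe 2: V = 2.876 m/s, Re = 6.99×10^5, ε/D = 3.15×10^-4, f = 0.01616, h_2 = f(L/D)V²/2g = 18.78 m
Series → Q common, losses add: H = Σh = 30.92 m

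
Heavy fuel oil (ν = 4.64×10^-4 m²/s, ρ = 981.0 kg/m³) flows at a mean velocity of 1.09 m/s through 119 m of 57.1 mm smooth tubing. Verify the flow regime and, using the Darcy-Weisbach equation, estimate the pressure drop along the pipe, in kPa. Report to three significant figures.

Δp ≈ 579 kPa

Re = VD/ν = 1.09·0.05710/4.64×10^-4 = 134 → laminar (Re < 2300)
f = 64/Re = 0.4771
h_f = f(L/D)V²/(2g) = 0.4771·(119/0.05710)·1.09²/(2·9.81) = 60.21 m
Δp = ρg·h_f = 981.0·9.81·60.21 = 579.5 kPa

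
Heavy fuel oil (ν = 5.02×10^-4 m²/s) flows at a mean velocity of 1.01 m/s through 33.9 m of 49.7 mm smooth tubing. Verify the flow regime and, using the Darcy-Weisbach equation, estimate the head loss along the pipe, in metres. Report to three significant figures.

Re = VD/ν = 1.01·0.04970/5.02×10^-4 = 100.0 → laminar (Re < 2300)
f = 64/Re = 0.6400
h_f = f(L/D)V²/(2g) = 0.6400·(33.9/0.04970)·1.01²/(2·9.81) = 22.70 m

h_f ≈ 22.7 m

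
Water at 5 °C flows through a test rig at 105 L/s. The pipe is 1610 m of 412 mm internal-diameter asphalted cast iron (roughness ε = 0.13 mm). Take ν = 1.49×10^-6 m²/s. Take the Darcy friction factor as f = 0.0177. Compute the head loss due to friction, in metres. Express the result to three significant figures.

h_f ≈ 2.19 m

V = 4Q/(πD²) = 4·0.105/(π·0.412²) = 0.7876 m/s
h_f = f(L/D)V²/(2g) = 0.01770·(1610/0.412)·0.7876²/(2·9.81) = 2.187 m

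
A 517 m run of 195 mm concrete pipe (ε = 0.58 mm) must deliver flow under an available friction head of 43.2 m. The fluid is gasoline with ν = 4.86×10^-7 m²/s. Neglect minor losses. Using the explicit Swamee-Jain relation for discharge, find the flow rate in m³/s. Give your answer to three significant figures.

Swamee-Jain (Type II): Q = -0.965·√(gD⁵h_f/L)·ln[ε/(3.7D) + √(3.17ν²L/(gD³h_f))]
√(gD⁵h_f/L) = √(9.81·0.195⁵·43.2/517) = 0.01520
ε/(3.7D) = 8.04×10^-4; √(3.17ν²L/(gD³h_f)) = 1.11×10^-5
Q = -0.965·0.01520·ln(8.150×10^-4) = 0.1043 m³/s
Check: V = 3.49 m/s, Re = 1.40×10^6, f = 0.02625, h_f = 43.3 m ≈ 43.2 m ✓

Q ≈ 0.104 m³/s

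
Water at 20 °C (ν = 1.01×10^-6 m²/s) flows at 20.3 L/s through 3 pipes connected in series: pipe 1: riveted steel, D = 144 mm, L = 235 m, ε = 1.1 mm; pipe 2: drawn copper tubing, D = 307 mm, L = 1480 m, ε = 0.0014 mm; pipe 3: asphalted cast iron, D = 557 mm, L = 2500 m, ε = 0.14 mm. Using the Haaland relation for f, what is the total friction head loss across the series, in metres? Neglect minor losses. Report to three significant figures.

H ≈ 4.92 m

Pipe 1: V = 1.246 m/s, Re = 1.78×10^5, ε/D = 0.00764, f = 0.03511, h_1 = f(L/D)V²/2g = 4.538 m
Pipe 2: V = 0.2742 m/s, Re = 8.34×10^4, ε/D = 4.56×10^-6, f = 0.01854, h_2 = f(L/D)V²/2g = 0.3425 m
Pipe 3: V = 0.08331 m/s, Re = 4.59×10^4, ε/D = 2.51×10^-4, f = 0.02183, h_3 = f(L/D)V²/2g = 0.03466 m
Series → Q common, losses add: H = Σh = 4.915 m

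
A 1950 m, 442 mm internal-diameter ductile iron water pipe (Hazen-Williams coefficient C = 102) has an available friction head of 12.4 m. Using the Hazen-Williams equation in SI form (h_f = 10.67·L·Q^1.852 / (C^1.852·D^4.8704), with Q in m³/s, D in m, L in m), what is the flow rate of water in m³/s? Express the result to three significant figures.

Rearranging: Q = [h_f·C^1.852·D^4.8704 / (10.67·L)]^(1/1.852)
Q = [12.4·102^1.852·0.442^4.8704 / (10.67·1950)]^0.540 = 0.2162 m³/s

Q ≈ 0.216 m³/s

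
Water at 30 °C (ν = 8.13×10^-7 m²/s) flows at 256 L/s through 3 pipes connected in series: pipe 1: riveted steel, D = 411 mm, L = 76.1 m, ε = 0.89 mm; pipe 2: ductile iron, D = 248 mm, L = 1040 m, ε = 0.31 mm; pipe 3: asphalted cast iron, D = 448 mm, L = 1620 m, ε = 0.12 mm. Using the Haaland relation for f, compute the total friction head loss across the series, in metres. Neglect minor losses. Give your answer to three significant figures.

H ≈ 134 m

Pipe 1: V = 1.930 m/s, Re = 9.75×10^5, ε/D = 0.00217, f = 0.02413, h_1 = f(L/D)V²/2g = 0.8478 m
Pipe 2: V = 5.300 m/s, Re = 1.62×10^6, ε/D = 0.00125, f = 0.02093, h_2 = f(L/D)V²/2g = 125.6 m
Pipe 3: V = 1.624 m/s, Re = 8.95×10^5, ε/D = 2.68×10^-4, f = 0.01537, h_3 = f(L/D)V²/2g = 7.474 m
Series → Q common, losses add: H = Σh = 134.0 m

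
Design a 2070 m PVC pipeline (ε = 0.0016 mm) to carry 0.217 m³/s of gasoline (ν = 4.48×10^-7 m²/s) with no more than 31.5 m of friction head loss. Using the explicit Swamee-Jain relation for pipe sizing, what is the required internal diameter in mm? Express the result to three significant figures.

Swamee-Jain (Type III): D = 0.66·[ε^1.25·(LQ²/(gh_f))^4.75 + ν·Q^9.4·(L/(gh_f))^5.2]^0.04
LQ²/(gh_f) = 0.3154; L/(gh_f) = 6.699
Term 1 = ε^1.25·(…)^4.75 = 2.37×10^-10; Term 2 = ν·Q^9.4·(…)^5.2 = 5.12×10^-9
D = 0.66·(2.37×10^-10 + 5.12×10^-9)^0.04 = 0.3081 m = 308 mm
Check: V = 2.91 m/s, Re = 2.00×10^6, f = 0.01056, h_f = 30.6 m ≈ 31.5 m ✓

D ≈ 308 mm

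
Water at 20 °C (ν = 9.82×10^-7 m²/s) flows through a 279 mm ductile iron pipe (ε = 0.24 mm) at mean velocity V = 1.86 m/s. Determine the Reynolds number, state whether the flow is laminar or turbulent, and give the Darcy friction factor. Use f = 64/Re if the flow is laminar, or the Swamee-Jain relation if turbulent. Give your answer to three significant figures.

Re ≈ 5.28×10^5; turbulent; f ≈ 0.0197

Re = VD/ν = 1.860·0.279/9.82×10^-7 = 5.28×10^5
Re > 4000 → turbulent; ε/D = 8.60×10^-4
Swamee-Jain: f = 0.01968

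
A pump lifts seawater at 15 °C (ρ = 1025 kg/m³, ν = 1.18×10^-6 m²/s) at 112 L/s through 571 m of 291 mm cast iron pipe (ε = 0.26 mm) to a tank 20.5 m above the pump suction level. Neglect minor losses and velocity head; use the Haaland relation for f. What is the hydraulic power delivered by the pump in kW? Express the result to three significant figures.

P_hyd ≈ 29.4 kW

V = 4Q/(πD²) = 1.684 m/s; Re = 4.15×10^5; ε/D = 8.93×10^-4; f = 0.01982
h_f = f(L/D)V²/2g = 5.621 m
Total head H = z + h_f = 20.5 + 5.621 = 26.12 m
P_hyd = ρgQH = 1025·9.81·0.112·26.12 = 29.42 kW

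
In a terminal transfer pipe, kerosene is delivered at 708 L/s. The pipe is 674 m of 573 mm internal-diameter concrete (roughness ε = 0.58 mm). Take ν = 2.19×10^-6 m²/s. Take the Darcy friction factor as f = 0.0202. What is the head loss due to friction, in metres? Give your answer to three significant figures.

h_f ≈ 9.13 m

V = 4Q/(πD²) = 4·0.708/(π·0.573²) = 2.746 m/s
h_f = f(L/D)V²/(2g) = 0.02020·(674/0.573)·2.746²/(2·9.81) = 9.129 m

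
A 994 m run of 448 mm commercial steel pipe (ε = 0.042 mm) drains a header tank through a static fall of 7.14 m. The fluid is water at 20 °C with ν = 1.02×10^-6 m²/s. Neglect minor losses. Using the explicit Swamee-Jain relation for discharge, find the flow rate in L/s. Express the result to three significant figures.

Q ≈ 342 L/s

Swamee-Jain (Type II): Q = -0.965·√(gD⁵h_f/L)·ln[ε/(3.7D) + √(3.17ν²L/(gD³h_f))]
√(gD⁵h_f/L) = √(9.81·0.448⁵·7.14/994) = 0.03566
ε/(3.7D) = 2.53×10^-5; √(3.17ν²L/(gD³h_f)) = 2.28×10^-5
Q = -0.965·0.03566·ln(4.815×10^-5) = 0.3421 m³/s
Check: V = 2.17 m/s, Re = 9.53×10^5, f = 0.01347, h_f = 7.17 m ≈ 7.14 m ✓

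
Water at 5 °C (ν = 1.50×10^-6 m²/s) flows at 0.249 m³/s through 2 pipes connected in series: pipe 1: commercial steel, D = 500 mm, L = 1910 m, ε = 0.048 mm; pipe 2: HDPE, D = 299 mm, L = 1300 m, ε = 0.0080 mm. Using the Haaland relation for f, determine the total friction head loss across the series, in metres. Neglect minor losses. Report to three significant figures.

Pipe 1: V = 1.268 m/s, Re = 4.23×10^5, ε/D = 9.60×10^-5, f = 0.01451, h_1 = f(L/D)V²/2g = 4.544 m
Pipe 2: V = 3.546 m/s, Re = 7.07×10^5, ε/D = 2.68×10^-5, f = 0.01269, h_2 = f(L/D)V²/2g = 35.38 m
Series → Q common, losses add: H = Σh = 39.92 m

H ≈ 39.9 m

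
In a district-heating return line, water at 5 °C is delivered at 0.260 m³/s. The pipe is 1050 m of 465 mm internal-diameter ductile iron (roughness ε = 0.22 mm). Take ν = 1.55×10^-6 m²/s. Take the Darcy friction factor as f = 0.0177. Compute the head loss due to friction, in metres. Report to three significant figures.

h_f ≈ 4.77 m

V = 4Q/(πD²) = 4·0.260/(π·0.465²) = 1.531 m/s
h_f = f(L/D)V²/(2g) = 0.01770·(1050/0.465)·1.531²/(2·9.81) = 4.775 m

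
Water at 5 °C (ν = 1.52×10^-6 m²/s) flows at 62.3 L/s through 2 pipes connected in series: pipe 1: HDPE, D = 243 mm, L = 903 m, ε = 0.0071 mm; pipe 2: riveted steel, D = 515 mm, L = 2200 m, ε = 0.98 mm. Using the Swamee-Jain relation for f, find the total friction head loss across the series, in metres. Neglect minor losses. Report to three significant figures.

H ≈ 5.82 m

Pipe 1: V = 1.343 m/s, Re = 2.15×10^5, ε/D = 2.92×10^-5, f = 0.01560, h_1 = f(L/D)V²/2g = 5.330 m
Pipe 2: V = 0.2991 m/s, Re = 1.01×10^5, ε/D = 0.00190, f = 0.02505, h_2 = f(L/D)V²/2g = 0.4879 m
Series → Q common, losses add: H = Σh = 5.818 m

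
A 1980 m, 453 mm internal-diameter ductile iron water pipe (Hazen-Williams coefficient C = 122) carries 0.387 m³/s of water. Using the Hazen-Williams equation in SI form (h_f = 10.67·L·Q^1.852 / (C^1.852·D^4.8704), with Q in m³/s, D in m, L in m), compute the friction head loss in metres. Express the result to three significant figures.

h_f = 10.67·1980·0.387^1.852 / (122^1.852·0.453^4.8704) = 23.57 m

h_f ≈ 23.6 m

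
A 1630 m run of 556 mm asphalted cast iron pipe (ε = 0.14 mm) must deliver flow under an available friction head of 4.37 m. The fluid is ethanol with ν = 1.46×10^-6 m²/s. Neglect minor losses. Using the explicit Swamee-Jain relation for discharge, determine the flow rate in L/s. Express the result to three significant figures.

Q ≈ 330 L/s

Swamee-Jain (Type II): Q = -0.965·√(gD⁵h_f/L)·ln[ε/(3.7D) + √(3.17ν²L/(gD³h_f))]
√(gD⁵h_f/L) = √(9.81·0.556⁵·4.37/1630) = 0.03738
ε/(3.7D) = 6.81×10^-5; √(3.17ν²L/(gD³h_f)) = 3.87×10^-5
Q = -0.965·0.03738·ln(1.067×10^-4) = 0.3299 m³/s
Check: V = 1.36 m/s, Re = 5.17×10^5, f = 0.01593, h_f = 4.40 m ≈ 4.37 m ✓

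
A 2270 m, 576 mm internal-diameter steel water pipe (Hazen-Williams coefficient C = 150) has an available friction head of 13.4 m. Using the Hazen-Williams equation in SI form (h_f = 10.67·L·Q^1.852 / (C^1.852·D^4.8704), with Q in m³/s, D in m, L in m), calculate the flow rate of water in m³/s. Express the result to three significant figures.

Q ≈ 0.613 m³/s

Rearranging: Q = [h_f·C^1.852·D^4.8704 / (10.67·L)]^(1/1.852)
Q = [13.4·150^1.852·0.576^4.8704 / (10.67·2270)]^0.540 = 0.6129 m³/s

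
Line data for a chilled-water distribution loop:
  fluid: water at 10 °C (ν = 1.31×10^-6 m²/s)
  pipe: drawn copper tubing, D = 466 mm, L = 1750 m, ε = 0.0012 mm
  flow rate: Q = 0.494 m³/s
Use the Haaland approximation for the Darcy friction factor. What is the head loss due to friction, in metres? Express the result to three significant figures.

h_f ≈ 18.6 m

V = 4Q/(πD²) = 4·0.494/(π·0.466²) = 2.896 m/s
Re = VD/ν = 2.896·0.466/1.31×10^-6 = 1.03×10^6 → turbulent
ε/D = 0.0012/466 = 2.58×10^-6
Haaland: f = 0.01157
h_f = f(L/D)V²/(2g) = 0.01157·(1750/0.466)·2.896²/(2·9.81) = 18.58 m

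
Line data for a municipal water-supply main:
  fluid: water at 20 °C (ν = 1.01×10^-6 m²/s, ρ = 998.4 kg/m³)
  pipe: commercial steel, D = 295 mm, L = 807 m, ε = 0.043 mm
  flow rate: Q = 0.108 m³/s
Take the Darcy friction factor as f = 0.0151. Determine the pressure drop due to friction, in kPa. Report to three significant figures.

Δp ≈ 51.5 kPa

V = 4Q/(πD²) = 4·0.108/(π·0.295²) = 1.580 m/s
h_f = f(L/D)V²/(2g) = 0.01510·(807/0.295)·1.580²/(2·9.81) = 5.257 m
Δp = ρg·h_f = 998.4·9.81·5.257 = 51.49 kPa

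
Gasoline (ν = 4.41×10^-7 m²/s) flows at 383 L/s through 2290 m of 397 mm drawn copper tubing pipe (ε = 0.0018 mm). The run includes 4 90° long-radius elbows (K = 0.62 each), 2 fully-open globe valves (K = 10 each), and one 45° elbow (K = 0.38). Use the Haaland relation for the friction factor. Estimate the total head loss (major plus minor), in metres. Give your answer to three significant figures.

V = 4Q/(πD²) = 3.094 m/s; V²/2g = 0.4879 m
Re = 2.79×10^6, ε/D = 4.53×10^-6 → f = 0.009982 (Haaland)
Major: h_f = f(L/D)·V²/2g = 0.009982·5768·0.4879 = 28.10 m
Minor: ΣK = 22.9; h_m = ΣK·V²/2g = 11.15 m
Total H_L = 28.10 + 11.15 = 39.25 m

H_L ≈ 39.2 m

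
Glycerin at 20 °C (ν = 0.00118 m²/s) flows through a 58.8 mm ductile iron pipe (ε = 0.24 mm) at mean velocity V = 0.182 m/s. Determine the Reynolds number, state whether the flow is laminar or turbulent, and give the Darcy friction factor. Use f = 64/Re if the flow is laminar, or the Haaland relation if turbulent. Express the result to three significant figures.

Re = VD/ν = 0.1820·0.0588/0.00118 = 9.07
Re < 2300 → laminar → f = 64/Re = 7.057

Re ≈ 9.07; laminar; f = 64/Re ≈ 7.06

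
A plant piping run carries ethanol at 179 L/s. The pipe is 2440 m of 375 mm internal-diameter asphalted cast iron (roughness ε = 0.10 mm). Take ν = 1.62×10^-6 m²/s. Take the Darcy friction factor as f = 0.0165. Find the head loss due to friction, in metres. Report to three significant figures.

V = 4Q/(πD²) = 4·0.179/(π·0.375²) = 1.621 m/s
h_f = f(L/D)V²/(2g) = 0.01650·(2440/0.375)·1.621²/(2·9.81) = 14.37 m

h_f ≈ 14.4 m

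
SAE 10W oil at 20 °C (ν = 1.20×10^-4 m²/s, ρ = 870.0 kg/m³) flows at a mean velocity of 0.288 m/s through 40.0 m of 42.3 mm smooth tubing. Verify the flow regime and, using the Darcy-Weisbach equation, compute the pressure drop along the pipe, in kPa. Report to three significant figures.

Δp ≈ 21.5 kPa

Re = VD/ν = 0.288·0.04230/1.20×10^-4 = 102 → laminar (Re < 2300)
f = 64/Re = 0.6304
h_f = f(L/D)V²/(2g) = 0.6304·(40.0/0.04230)·0.288²/(2·9.81) = 2.520 m
Δp = ρg·h_f = 870.0·9.81·2.520 = 21.51 kPa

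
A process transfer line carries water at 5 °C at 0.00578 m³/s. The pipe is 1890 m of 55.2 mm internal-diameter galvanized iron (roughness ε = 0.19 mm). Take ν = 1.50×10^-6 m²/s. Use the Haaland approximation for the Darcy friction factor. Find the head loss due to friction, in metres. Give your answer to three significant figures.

h_f ≈ 290 m

V = 4Q/(πD²) = 4·0.00578/(π·0.0552²) = 2.415 m/s
Re = VD/ν = 2.415·0.0552/1.50×10^-6 = 8.89×10^4 → turbulent
ε/D = 0.19/55.2 = 0.00344
Haaland: f = 0.02846
h_f = f(L/D)V²/(2g) = 0.02846·(1890/0.0552)·2.415²/(2·9.81) = 289.7 m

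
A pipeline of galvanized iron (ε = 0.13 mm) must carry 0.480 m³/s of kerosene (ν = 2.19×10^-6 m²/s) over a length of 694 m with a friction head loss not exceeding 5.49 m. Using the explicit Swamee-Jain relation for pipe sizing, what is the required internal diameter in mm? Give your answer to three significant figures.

Swamee-Jain (Type III): D = 0.66·[ε^1.25·(LQ²/(gh_f))^4.75 + ν·Q^9.4·(L/(gh_f))^5.2]^0.04
LQ²/(gh_f) = 2.969; L/(gh_f) = 12.89
Term 1 = ε^1.25·(…)^4.75 = 0.00244; Term 2 = ν·Q^9.4·(…)^5.2 = 0.00131
D = 0.66·(0.00244 + 0.00131)^0.04 = 0.5278 m = 528 mm
Check: V = 2.19 m/s, Re = 5.29×10^5, f = 0.01586, h_f = 5.11 m ≈ 5.49 m ✓

D ≈ 528 mm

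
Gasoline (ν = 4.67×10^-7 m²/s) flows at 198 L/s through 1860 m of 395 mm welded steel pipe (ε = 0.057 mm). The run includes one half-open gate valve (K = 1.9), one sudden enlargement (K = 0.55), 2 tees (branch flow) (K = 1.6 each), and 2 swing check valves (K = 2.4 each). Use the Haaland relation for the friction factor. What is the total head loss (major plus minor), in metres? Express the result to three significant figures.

H_L ≈ 9.96 m

V = 4Q/(πD²) = 1.616 m/s; V²/2g = 0.1331 m
Re = 1.37×10^6, ε/D = 1.44×10^-4 → f = 0.01368 (Haaland)
Major: h_f = f(L/D)·V²/2g = 0.01368·4709·0.1331 = 8.574 m
Minor: ΣK = 10.4; h_m = ΣK·V²/2g = 1.391 m
Total H_L = 8.574 + 1.391 = 9.965 m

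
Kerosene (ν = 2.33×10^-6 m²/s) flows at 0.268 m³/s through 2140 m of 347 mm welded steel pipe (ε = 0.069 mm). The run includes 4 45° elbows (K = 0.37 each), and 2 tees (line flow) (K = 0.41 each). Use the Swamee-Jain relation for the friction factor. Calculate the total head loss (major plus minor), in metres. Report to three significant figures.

H_L ≈ 40.7 m

V = 4Q/(πD²) = 2.834 m/s; V²/2g = 0.4093 m
Re = 4.22×10^5, ε/D = 1.99×10^-4 → f = 0.01574 (Swamee-Jain)
Major: h_f = f(L/D)·V²/2g = 0.01574·6167·0.4093 = 39.73 m
Minor: ΣK = 2.30; h_m = ΣK·V²/2g = 0.9415 m
Total H_L = 39.73 + 0.9415 = 40.67 m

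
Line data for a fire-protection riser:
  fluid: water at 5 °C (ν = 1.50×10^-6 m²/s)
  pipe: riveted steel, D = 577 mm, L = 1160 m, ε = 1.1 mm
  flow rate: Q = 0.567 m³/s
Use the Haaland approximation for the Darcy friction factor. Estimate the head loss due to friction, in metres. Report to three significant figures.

V = 4Q/(πD²) = 4·0.567/(π·0.577²) = 2.168 m/s
Re = VD/ν = 2.168·0.577/1.50×10^-6 = 8.34×10^5 → turbulent
ε/D = 1.1/577 = 0.00191
Haaland: f = 0.02337
h_f = f(L/D)V²/(2g) = 0.02337·(1160/0.577)·2.168²/(2·9.81) = 11.26 m

h_f ≈ 11.3 m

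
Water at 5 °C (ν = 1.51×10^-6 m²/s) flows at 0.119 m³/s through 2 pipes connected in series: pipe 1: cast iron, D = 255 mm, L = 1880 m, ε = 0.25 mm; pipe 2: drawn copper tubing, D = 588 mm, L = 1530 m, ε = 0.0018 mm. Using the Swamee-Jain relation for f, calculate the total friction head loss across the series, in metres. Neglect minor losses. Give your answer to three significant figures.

H ≈ 42.1 m

Pipe 1: V = 2.330 m/s, Re = 3.93×10^5, ε/D = 9.80×10^-4, f = 0.02043, h_1 = f(L/D)V²/2g = 41.69 m
Pipe 2: V = 0.4382 m/s, Re = 1.71×10^5, ε/D = 3.06×10^-6, f = 0.01605, h_2 = f(L/D)V²/2g = 0.4088 m
Series → Q common, losses add: H = Σh = 42.10 m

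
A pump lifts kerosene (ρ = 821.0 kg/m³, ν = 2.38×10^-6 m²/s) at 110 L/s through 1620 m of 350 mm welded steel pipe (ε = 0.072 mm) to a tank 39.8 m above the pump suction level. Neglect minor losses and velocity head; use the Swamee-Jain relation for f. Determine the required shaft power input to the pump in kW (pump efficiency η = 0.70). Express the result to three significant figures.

V = 4Q/(πD²) = 1.143 m/s; Re = 1.68×10^5; ε/D = 2.06×10^-4; f = 0.01758
h_f = f(L/D)V²/2g = 5.420 m
Total head H = z + h_f = 39.8 + 5.420 = 45.22 m
P_hyd = ρgQH = 821.0·9.81·0.110·45.22 = 40.06 kW
P_shaft = P_hyd/η = 40.06/0.70 = 57.23 kW

P_shaft ≈ 57.2 kW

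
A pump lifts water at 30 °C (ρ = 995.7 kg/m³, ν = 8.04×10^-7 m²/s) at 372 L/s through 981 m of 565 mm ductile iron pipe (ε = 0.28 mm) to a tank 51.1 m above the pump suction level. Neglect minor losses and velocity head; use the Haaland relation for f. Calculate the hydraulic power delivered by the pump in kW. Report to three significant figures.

V = 4Q/(πD²) = 1.484 m/s; Re = 1.04×10^6; ε/D = 4.96×10^-4; f = 0.01712
h_f = f(L/D)V²/2g = 3.336 m
Total head H = z + h_f = 51.1 + 3.336 = 54.44 m
P_hyd = ρgQH = 995.7·9.81·0.372·54.44 = 197.8 kW

P_hyd ≈ 198 kW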